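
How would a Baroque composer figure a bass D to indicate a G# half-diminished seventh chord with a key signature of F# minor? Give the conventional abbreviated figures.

4/3

D is the fifth of G# half-diminished seventh, so the chord is in second inversion.
A seventh chord in second inversion is figured 6/4/3, conventionally abbreviated 4/3.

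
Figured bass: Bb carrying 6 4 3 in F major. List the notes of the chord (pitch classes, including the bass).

Bb, D, E, G

A third above Bb in this key is D.
A fourth above Bb in this key is E.
A sixth above Bb in this key is G.
Together with the bass Bb, this spells E half-diminished seventh in second inversion.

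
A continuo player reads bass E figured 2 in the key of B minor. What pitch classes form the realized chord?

E, F#, A, C#

The written figures 2 are shorthand for 6/4/2: the 6/4 are implied.
A second above E in this key is F#.
A fourth above E in this key is A.
A sixth above E in this key is C#.
Together with the bass E, this spells F# minor seventh in third inversion.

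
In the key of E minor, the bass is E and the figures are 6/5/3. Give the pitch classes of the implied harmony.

E, G, B, C

A third above E in this key is G.
A fifth above E in this key is B.
A sixth above E in this key is C.
Together with the bass E, this spells C major seventh in first inversion.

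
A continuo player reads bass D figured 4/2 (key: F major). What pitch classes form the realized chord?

The written figures 4/2 are shorthand for 6/4/2: the 6 is implied.
A second above D in this key is E.
A fourth above D in this key is G.
A sixth above D in this key is Bb.
Together with the bass D, this spells E half-diminished seventh in third inversion.

D, E, G, Bb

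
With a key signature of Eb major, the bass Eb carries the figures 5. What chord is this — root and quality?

The figures 5 indicate a triad in root position.
In root position the bass is the root, so the root is Eb.
The chord tones are Eb, G, Bb, giving Eb major.

Eb major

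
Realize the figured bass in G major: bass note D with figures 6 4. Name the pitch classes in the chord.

A fourth above D in this key is G.
A sixth above D in this key is B.
Together with the bass D, this spells G major in second inversion.

D, G, B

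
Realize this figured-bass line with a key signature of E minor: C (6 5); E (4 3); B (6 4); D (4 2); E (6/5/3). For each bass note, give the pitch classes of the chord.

C, E, G, A | E, G, A, C | B, E, G | D, E, G, B | E, G, B, C

C (6/5/3): C, E, G, A.
E (6/4/3): E, G, A, C.
B (6/4): B, E, G.
D (6/4/2): D, E, G, B.
E (6/5/3): E, G, B, C.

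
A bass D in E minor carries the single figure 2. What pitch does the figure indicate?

Counting 1 letter step above D lands on E; in E minor, that letter is E.

E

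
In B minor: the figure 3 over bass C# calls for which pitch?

E

Counting 2 letter steps above C# lands on E; in B minor, that letter is E.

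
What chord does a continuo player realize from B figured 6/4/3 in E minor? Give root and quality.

The figures 6/4/3 indicate a seventh chord in second inversion.
In second inversion the root lies a fourth above the bass: a fourth above B in E minor is E.
The chord tones are B, D, E, G, giving E minor seventh.

E minor seventh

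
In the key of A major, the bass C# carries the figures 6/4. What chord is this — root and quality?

F# minor

The figures 6/4 indicate a triad in second inversion.
In second inversion the root lies a fourth above the bass: a fourth above C# in A major is F#.
The chord tones are C#, F#, A, giving F# minor.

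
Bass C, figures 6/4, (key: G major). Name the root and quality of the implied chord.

The figures 6/4 indicate a triad in second inversion.
In second inversion the root lies a fourth above the bass: a fourth above C in G major is F#.
The chord tones are C, F#, A, giving F# diminished.

F# diminished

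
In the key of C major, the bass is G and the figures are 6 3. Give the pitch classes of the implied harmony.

G, B, E

A third above G in this key is B.
A sixth above G in this key is E.
Together with the bass G, this spells E minor in first inversion.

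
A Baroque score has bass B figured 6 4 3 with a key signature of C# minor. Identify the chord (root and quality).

The figures 6 4 3 indicate a seventh chord in second inversion.
In second inversion the root lies a fourth above the bass: a fourth above B in C# minor is E.
The chord tones are B, D#, E, G#, giving E major seventh.

E major seventh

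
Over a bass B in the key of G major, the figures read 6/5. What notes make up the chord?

The written figures 6/5 are shorthand for 6/5/3: the 3 is implied.
A third above B in this key is D.
A fifth above B in this key is F#.
A sixth above B in this key is G.
Together with the bass B, this spells G major seventh in first inversion.

B, D, F#, G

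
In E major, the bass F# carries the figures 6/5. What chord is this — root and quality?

D# half-diminished seventh

The figures 6/5 indicate a seventh chord in first inversion.
In first inversion the root lies a sixth above the bass: a sixth above F# in E major is D#.
The chord tones are F#, A, C#, D#, giving D# half-diminished seventh.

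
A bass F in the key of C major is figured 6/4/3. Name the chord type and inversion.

seventh chord, second inversion

Intervals of 6/4/3 above the bass form a seventh chord; the bass is the fifth, so this is second inversion.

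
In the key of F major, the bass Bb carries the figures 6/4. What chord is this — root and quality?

The figures 6/4 indicate a triad in second inversion.
In second inversion the root lies a fourth above the bass: a fourth above Bb in F major is E.
The chord tones are Bb, E, G, giving E diminished.

E diminished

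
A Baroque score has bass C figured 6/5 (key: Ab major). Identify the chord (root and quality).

Ab major seventh

The figures 6/5 indicate a seventh chord in first inversion.
In first inversion the root lies a sixth above the bass: a sixth above C in Ab major is Ab.
The chord tones are C, Eb, G, Ab, giving Ab major seventh.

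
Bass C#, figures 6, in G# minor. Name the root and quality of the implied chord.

The figures 6 indicate a triad in first inversion.
In first inversion the root lies a sixth above the bass: a sixth above C# in G# minor is A#.
The chord tones are C#, E, A#, giving A# diminished.

A# diminished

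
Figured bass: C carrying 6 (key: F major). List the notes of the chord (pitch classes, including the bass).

C, E, A

The written figures 6 are shorthand for 6/3: the 3 is implied.
A third above C in this key is E.
A sixth above C in this key is A.
Together with the bass C, this spells A minor in first inversion.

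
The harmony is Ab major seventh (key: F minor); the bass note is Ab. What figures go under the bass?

7

Ab is the root of Ab major seventh, so the chord is in root position.
A seventh chord in root position is figured 7/5/3, conventionally abbreviated 7.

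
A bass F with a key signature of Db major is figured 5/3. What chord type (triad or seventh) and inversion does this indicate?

Intervals of 5/3 above the bass form a triad; the bass is the root, so this is root position.

triad, root position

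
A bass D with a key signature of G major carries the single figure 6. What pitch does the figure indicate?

B

Counting 5 letter steps above D lands on B; in G major, that letter is B.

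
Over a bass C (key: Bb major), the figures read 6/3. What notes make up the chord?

A third above C in this key is Eb.
A sixth above C in this key is A.
Together with the bass C, this spells A diminished in first inversion.

C, Eb, A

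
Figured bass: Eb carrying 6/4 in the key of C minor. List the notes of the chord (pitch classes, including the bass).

Eb, Ab, C

A fourth above Eb in this key is Ab.
A sixth above Eb in this key is C.
Together with the bass Eb, this spells Ab major in second inversion.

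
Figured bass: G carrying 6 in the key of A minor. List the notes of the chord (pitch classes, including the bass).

G, B, E

The written figures 6 are shorthand for 6/3: the 3 is implied.
A third above G in this key is B.
A sixth above G in this key is E.
Together with the bass G, this spells E minor in first inversion.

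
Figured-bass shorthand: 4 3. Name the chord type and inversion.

seventh chord, second inversion

4 3 is shorthand for 6/4/3.
Intervals of 6/4/3 above the bass form a seventh chord; the bass is the fifth, so this is second inversion.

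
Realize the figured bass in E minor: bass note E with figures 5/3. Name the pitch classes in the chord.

A third above E in this key is G.
A fifth above E in this key is B.
Together with the bass E, this spells E minor in root position.

E, G, B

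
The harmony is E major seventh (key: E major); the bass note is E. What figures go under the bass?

E is the root of E major seventh, so the chord is in root position.
A seventh chord in root position is figured 7/5/3, conventionally abbreviated 7.

7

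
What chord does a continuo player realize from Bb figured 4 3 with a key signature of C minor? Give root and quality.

Eb major seventh

The figures 4 3 indicate a seventh chord in second inversion.
In second inversion the root lies a fourth above the bass: a fourth above Bb in C minor is Eb.
The chord tones are Bb, D, Eb, G, giving Eb major seventh.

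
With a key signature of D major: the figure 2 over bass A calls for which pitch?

B

Counting 1 letter step above A lands on B; in D major, that letter is B.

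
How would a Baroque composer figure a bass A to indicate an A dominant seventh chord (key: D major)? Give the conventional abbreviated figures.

A is the root of A dominant seventh, so the chord is in root position.
A seventh chord in root position is figured 7/5/3, conventionally abbreviated 7.

7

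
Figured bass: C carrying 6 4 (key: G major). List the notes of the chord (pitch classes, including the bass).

C, F#, A

A fourth above C in this key is F#.
A sixth above C in this key is A.
Together with the bass C, this spells F# diminished in second inversion.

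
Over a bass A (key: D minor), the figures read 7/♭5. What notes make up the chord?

The written figures 7/♭5 are shorthand for 7/5/3: the 3 is implied.
A third above A in this key is C.
A fifth above A in this key is E, lowered to Eb by the flat.
A seventh above A in this key is G.
Together with the bass A, this spells A half-diminished seventh in root position.

A, C, Eb, G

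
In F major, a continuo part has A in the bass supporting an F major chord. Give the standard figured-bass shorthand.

6

A is the third of F major, so the chord is in first inversion.
A triad in first inversion is figured 6/3, conventionally abbreviated 6.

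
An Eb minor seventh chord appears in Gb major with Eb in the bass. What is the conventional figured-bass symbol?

Eb is the root of Eb minor seventh, so the chord is in root position.
A seventh chord in root position is figured 7/5/3, conventionally abbreviated 7.

7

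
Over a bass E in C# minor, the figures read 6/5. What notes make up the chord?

E, G#, B, C#

The written figures 6/5 are shorthand for 6/5/3: the 3 is implied.
A third above E in this key is G#.
A fifth above E in this key is B.
A sixth above E in this key is C#.
Together with the bass E, this spells C# minor seventh in first inversion.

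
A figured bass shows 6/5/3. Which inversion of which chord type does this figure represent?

Intervals of 6/5/3 above the bass form a seventh chord; the bass is the third, so this is first inversion.

seventh chord, first inversion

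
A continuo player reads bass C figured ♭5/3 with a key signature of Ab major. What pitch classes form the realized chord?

A third above C in this key is Eb.
A fifth above C in this key is G, lowered to Gb by the flat.
Together with the bass C, this spells C diminished in root position.

C, Eb, Gb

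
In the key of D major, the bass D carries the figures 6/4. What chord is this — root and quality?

G major

The figures 6/4 indicate a triad in second inversion.
In second inversion the root lies a fourth above the bass: a fourth above D in D major is G.
The chord tones are D, G, B, giving G major.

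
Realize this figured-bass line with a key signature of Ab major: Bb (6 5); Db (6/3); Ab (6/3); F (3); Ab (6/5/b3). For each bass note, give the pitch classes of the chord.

Bb, Db, F, G | Db, F, Bb | Ab, C, F | F, Ab, C | Ab, Cb, Eb, F

Bb (6/5/3): Bb, Db, F, G.
Db (6/3): Db, F, Bb.
Ab (6/3): Ab, C, F.
F (5/3): F, Ab, C.
Ab (6/5/b3): Ab, Cb, Eb, F.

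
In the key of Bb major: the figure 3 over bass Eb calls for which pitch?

Counting 2 letter steps above Eb lands on G; in Bb major, that letter is G.

G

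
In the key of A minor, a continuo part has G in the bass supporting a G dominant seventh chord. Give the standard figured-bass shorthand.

7

G is the root of G dominant seventh, so the chord is in root position.
A seventh chord in root position is figured 7/5/3, conventionally abbreviated 7.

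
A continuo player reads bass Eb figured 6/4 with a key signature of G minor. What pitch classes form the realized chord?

Eb, A, C

A fourth above Eb in this key is A.
A sixth above Eb in this key is C.
Together with the bass Eb, this spells A diminished in second inversion.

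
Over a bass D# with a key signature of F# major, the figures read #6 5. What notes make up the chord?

D#, F#, A#, B#

The written figures #6 5 are shorthand for 6/5/3: the 3 is implied.
A third above D# in this key is F#.
A fifth above D# in this key is A#.
A sixth above D# in this key is B, raised to B# by the sharp.
Together with the bass D#, this spells B# half-diminished seventh in first inversion.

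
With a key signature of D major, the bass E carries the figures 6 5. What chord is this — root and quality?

C# half-diminished seventh

The figures 6 5 indicate a seventh chord in first inversion.
In first inversion the root lies a sixth above the bass: a sixth above E in D major is C#.
The chord tones are E, G, B, C#, giving C# half-diminished seventh.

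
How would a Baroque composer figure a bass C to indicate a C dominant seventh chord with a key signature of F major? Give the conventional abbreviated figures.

C is the root of C dominant seventh, so the chord is in root position.
A seventh chord in root position is figured 7/5/3, conventionally abbreviated 7.

7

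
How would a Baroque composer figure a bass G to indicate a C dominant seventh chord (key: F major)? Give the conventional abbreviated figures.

4/3

G is the fifth of C dominant seventh, so the chord is in second inversion.
A seventh chord in second inversion is figured 6/4/3, conventionally abbreviated 4/3.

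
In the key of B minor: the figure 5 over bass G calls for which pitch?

D

Counting 4 letter steps above G lands on D; in B minor, that letter is D.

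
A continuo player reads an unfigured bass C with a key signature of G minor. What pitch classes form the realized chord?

An unfigured bass implies 5/3.
A third above C in this key is Eb.
A fifth above C in this key is G.
Together with the bass C, this spells C minor in root position.

C, Eb, G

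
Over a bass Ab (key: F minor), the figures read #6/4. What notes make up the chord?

A fourth above Ab in this key is Db.
A sixth above Ab in this key is F, raised to F# by the sharp.

Ab, Db, F#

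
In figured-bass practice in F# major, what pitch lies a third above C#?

E#

Counting 2 letter steps above C# lands on E; in F# major, that letter is E#.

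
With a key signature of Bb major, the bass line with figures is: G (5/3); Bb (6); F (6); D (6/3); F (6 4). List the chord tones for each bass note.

G, Bb, D | Bb, D, G | F, A, D | D, F, Bb | F, Bb, D

G (5/3): G, Bb, D.
Bb (6/3): Bb, D, G.
F (6/3): F, A, D.
D (6/3): D, F, Bb.
F (6/4): F, Bb, D.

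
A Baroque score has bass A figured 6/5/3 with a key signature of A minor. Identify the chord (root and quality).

F major seventh

The figures 6/5/3 indicate a seventh chord in first inversion.
In first inversion the root lies a sixth above the bass: a sixth above A in A minor is F.
The chord tones are A, C, E, F, giving F major seventh.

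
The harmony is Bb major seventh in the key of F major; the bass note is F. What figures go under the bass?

4/3

F is the fifth of Bb major seventh, so the chord is in second inversion.
A seventh chord in second inversion is figured 6/4/3, conventionally abbreviated 4/3.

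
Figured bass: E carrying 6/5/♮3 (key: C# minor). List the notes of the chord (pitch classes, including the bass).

E, G, B, C#

A third above E in this key is G#, made natural (G) by the ♮ figure.
A fifth above E in this key is B.
A sixth above E in this key is C#.
Together with the bass E, this spells C# half-diminished seventh in first inversion.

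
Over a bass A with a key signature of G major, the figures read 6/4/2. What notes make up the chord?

A second above A in this key is B.
A fourth above A in this key is D.
A sixth above A in this key is F#.
Together with the bass A, this spells B minor seventh in third inversion.

A, B, D, F#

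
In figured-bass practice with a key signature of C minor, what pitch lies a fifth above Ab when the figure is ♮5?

Counting 4 letter steps above Ab lands on E; in C minor, that letter is Eb.
The ♮5 figure makes it natural, giving E.

E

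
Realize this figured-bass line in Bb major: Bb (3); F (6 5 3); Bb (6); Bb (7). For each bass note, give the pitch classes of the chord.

Bb (5/3): Bb, D, F.
F (6/5/3): F, A, C, D.
Bb (6/3): Bb, D, G.
Bb (7/5/3): Bb, D, F, A.

Bb, D, F | F, A, C, D | Bb, D, G | Bb, D, F, A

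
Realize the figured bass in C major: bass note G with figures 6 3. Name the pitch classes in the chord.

A third above G in this key is B.
A sixth above G in this key is E.
Together with the bass G, this spells E minor in first inversion.

G, B, E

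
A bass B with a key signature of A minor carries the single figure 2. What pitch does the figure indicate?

C

Counting 1 letter step above B lands on C; in A minor, that letter is C.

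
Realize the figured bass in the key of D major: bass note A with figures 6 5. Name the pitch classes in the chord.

The written figures 6 5 are shorthand for 6/5/3: the 3 is implied.
A third above A in this key is C#.
A fifth above A in this key is E.
A sixth above A in this key is F#.
Together with the bass A, this spells F# minor seventh in first inversion.

A, C#, E, F#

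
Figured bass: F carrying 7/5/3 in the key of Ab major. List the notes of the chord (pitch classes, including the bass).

F, Ab, C, Eb

A third above F in this key is Ab.
A fifth above F in this key is C.
A seventh above F in this key is Eb.
Together with the bass F, this spells F minor seventh in root position.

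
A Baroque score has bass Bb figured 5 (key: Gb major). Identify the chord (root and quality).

The figures 5 indicate a triad in root position.
In root position the bass is the root, so the root is Bb.
The chord tones are Bb, Db, F, giving Bb minor.

Bb minor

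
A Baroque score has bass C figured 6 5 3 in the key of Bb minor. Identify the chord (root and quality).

The figures 6 5 3 indicate a seventh chord in first inversion.
In first inversion the root lies a sixth above the bass: a sixth above C in Bb minor is Ab.
The chord tones are C, Eb, Gb, Ab, giving Ab dominant seventh.

Ab dominant seventh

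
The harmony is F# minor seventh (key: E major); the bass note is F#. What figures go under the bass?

7

F# is the root of F# minor seventh, so the chord is in root position.
A seventh chord in root position is figured 7/5/3, conventionally abbreviated 7.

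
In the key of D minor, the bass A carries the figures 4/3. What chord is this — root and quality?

D minor seventh

The figures 4/3 indicate a seventh chord in second inversion.
In second inversion the root lies a fourth above the bass: a fourth above A in D minor is D.
The chord tones are A, C, D, F, giving D minor seventh.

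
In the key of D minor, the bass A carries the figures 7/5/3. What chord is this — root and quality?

A minor seventh

The figures 7/5/3 indicate a seventh chord in root position.
In root position the bass is the root, so the root is A.
The chord tones are A, C, E, G, giving A minor seventh.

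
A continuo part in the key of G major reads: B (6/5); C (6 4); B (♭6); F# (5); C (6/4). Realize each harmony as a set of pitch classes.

B, D, F#, G | C, F#, A | B, D, Gb | F#, A, C | C, F#, A

B (6/5/3): B, D, F#, G.
C (6/4): C, F#, A.
B (b6/3): B, D, Gb.
F# (5/3): F#, A, C.
C (6/4): C, F#, A.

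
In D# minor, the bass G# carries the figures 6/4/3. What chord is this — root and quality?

The figures 6/4/3 indicate a seventh chord in second inversion.
In second inversion the root lies a fourth above the bass: a fourth above G# in D# minor is C#.
The chord tones are G#, B, C#, E#, giving C# dominant seventh.

C# dominant seventh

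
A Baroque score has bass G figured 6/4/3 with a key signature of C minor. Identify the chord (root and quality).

C minor seventh

The figures 6/4/3 indicate a seventh chord in second inversion.
In second inversion the root lies a fourth above the bass: a fourth above G in C minor is C.
The chord tones are G, Bb, C, Eb, giving C minor seventh.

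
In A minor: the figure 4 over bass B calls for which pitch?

Counting 3 letter steps above B lands on E; in A minor, that letter is E.

E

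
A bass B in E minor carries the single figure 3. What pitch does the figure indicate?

D

Counting 2 letter steps above B lands on D; in E minor, that letter is D.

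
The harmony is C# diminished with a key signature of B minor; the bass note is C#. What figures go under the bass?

C# is the root of C# diminished, so the chord is in root position.
A triad in root position is figured 5/3, conventionally abbreviated (no figures — root-position triad).

no figures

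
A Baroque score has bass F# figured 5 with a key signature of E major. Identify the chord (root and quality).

F# minor

The figures 5 indicate a triad in root position.
In root position the bass is the root, so the root is F#.
The chord tones are F#, A, C#, giving F# minor.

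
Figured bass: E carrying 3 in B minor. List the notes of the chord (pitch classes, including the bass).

E, G, B

The written figures 3 are shorthand for 5/3: the 5 is implied.
A third above E in this key is G.
A fifth above E in this key is B.
Together with the bass E, this spells E minor in root position.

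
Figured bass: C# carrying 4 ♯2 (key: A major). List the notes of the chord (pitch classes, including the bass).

C#, D#, F#, A

The written figures 4 ♯2 are shorthand for 6/4/2: the 6 is implied.
A second above C# in this key is D, raised to D# by the sharp.
A fourth above C# in this key is F#.
A sixth above C# in this key is A.
Together with the bass C#, this spells D# half-diminished seventh in third inversion.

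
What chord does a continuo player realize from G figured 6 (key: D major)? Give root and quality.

E minor

The figures 6 indicate a triad in first inversion.
In first inversion the root lies a sixth above the bass: a sixth above G in D major is E.
The chord tones are G, B, E, giving E minor.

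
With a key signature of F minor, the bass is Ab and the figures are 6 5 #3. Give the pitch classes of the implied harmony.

Ab, C#, Eb, F

A third above Ab in this key is C, raised to C# by the sharp.
A fifth above Ab in this key is Eb.
A sixth above Ab in this key is F.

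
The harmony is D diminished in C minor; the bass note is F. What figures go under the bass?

F is the third of D diminished, so the chord is in first inversion.
A triad in first inversion is figured 6/3, conventionally abbreviated 6.

6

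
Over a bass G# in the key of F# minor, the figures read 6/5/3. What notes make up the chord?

G#, B, D, E

A third above G# in this key is B.
A fifth above G# in this key is D.
A sixth above G# in this key is E.
Together with the bass G#, this spells E dominant seventh in first inversion.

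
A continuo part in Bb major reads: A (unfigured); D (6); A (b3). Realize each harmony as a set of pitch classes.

A (5/3): A, C, Eb.
D (6/3): D, F, Bb.
A (5/b3): A, Cb, Eb.

A, C, Eb | D, F, Bb | A, Cb, Eb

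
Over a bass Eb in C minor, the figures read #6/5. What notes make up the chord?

Eb, G, Bb, C#

The written figures #6/5 are shorthand for 6/5/3: the 3 is implied.
A third above Eb in this key is G.
A fifth above Eb in this key is Bb.
A sixth above Eb in this key is C, raised to C# by the sharp.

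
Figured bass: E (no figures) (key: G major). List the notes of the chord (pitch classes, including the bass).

E, G, B

An unfigured bass implies 5/3.
A third above E in this key is G.
A fifth above E in this key is B.
Together with the bass E, this spells E minor in root position.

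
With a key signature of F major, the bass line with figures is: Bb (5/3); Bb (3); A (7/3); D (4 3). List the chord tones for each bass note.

Bb (5/3): Bb, D, F.
Bb (5/3): Bb, D, F.
A (7/5/3): A, C, E, G.
D (6/4/3): D, F, G, Bb.

Bb, D, F | Bb, D, F | A, C, E, G | D, F, G, Bb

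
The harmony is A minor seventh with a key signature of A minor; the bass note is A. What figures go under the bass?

A is the root of A minor seventh, so the chord is in root position.
A seventh chord in root position is figured 7/5/3, conventionally abbreviated 7.

7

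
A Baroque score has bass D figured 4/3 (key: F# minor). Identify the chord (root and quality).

G# half-diminished seventh

The figures 4/3 indicate a seventh chord in second inversion.
In second inversion the root lies a fourth above the bass: a fourth above D in F# minor is G#.
The chord tones are D, F#, G#, B, giving G# half-diminished seventh.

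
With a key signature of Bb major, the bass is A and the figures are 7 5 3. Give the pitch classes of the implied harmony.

A third above A in this key is C.
A fifth above A in this key is Eb.
A seventh above A in this key is G.
Together with the bass A, this spells A half-diminished seventh in root position.

A, C, Eb, G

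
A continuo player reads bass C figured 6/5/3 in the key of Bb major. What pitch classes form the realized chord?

C, Eb, G, A

A third above C in this key is Eb.
A fifth above C in this key is G.
A sixth above C in this key is A.
Together with the bass C, this spells A half-diminished seventh in first inversion.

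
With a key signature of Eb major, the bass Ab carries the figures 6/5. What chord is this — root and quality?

F minor seventh

The figures 6/5 indicate a seventh chord in first inversion.
In first inversion the root lies a sixth above the bass: a sixth above Ab in Eb major is F.
The chord tones are Ab, C, Eb, F, giving F minor seventh.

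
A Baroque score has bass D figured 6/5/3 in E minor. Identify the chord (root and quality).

B minor seventh

The figures 6/5/3 indicate a seventh chord in first inversion.
In first inversion the root lies a sixth above the bass: a sixth above D in E minor is B.
The chord tones are D, F#, A, B, giving B minor seventh.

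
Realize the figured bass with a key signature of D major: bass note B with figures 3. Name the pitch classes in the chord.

B, D, F#

The written figures 3 are shorthand for 5/3: the 5 is implied.
A third above B in this key is D.
A fifth above B in this key is F#.
Together with the bass B, this spells B minor in root position.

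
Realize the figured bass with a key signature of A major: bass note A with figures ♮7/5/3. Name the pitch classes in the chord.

A third above A in this key is C#.
A fifth above A in this key is E.
A seventh above A in this key is G#, made natural (G) by the ♮ figure.
Together with the bass A, this spells A dominant seventh in root position.

A, C#, E, G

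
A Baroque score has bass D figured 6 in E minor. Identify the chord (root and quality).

The figures 6 indicate a triad in first inversion.
In first inversion the root lies a sixth above the bass: a sixth above D in E minor is B.
The chord tones are D, F#, B, giving B minor.

B minor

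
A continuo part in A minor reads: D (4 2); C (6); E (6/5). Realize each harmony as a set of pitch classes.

D, E, G, B | C, E, A | E, G, B, C

D (6/4/2): D, E, G, B.
C (6/3): C, E, A.
E (6/5/3): E, G, B, C.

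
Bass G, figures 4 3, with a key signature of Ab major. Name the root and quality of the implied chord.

The figures 4 3 indicate a seventh chord in second inversion.
In second inversion the root lies a fourth above the bass: a fourth above G in Ab major is C.
The chord tones are G, Bb, C, Eb, giving C minor seventh.

C minor seventh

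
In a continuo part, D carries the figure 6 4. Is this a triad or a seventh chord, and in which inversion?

triad, second inversion

Intervals of 6/4 above the bass form a triad; the bass is the fifth, so this is second inversion.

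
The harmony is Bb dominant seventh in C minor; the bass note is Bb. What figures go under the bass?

7

Bb is the root of Bb dominant seventh, so the chord is in root position.
A seventh chord in root position is figured 7/5/3, conventionally abbreviated 7.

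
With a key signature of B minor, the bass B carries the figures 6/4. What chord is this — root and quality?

E minor

The figures 6/4 indicate a triad in second inversion.
In second inversion the root lies a fourth above the bass: a fourth above B in B minor is E.
The chord tones are B, E, G, giving E minor.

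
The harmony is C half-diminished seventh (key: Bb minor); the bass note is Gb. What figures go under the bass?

4/3

Gb is the fifth of C half-diminished seventh, so the chord is in second inversion.
A seventh chord in second inversion is figured 6/4/3, conventionally abbreviated 4/3.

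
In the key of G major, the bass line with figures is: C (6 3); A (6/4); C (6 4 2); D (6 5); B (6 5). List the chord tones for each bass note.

C, E, A | A, D, F# | C, D, F#, A | D, F#, A, B | B, D, F#, G

C (6/3): C, E, A.
A (6/4): A, D, F#.
C (6/4/2): C, D, F#, A.
D (6/5/3): D, F#, A, B.
B (6/5/3): B, D, F#, G.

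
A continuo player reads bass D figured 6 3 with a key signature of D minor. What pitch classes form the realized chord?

D, F, Bb

A third above D in this key is F.
A sixth above D in this key is Bb.
Together with the bass D, this spells Bb major in first inversion.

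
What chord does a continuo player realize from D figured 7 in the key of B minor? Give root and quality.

The figures 7 indicate a seventh chord in root position.
In root position the bass is the root, so the root is D.
The chord tones are D, F#, A, C#, giving D major seventh.

D major seventh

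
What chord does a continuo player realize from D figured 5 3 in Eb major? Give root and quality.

D diminished

The figures 5 3 indicate a triad in root position.
In root position the bass is the root, so the root is D.
The chord tones are D, F, Ab, giving D diminished.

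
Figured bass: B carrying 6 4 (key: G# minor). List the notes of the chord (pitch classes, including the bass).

A fourth above B in this key is E.
A sixth above B in this key is G#.
Together with the bass B, this spells E major in second inversion.

B, E, G#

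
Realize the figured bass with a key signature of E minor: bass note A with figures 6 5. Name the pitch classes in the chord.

The written figures 6 5 are shorthand for 6/5/3: the 3 is implied.
A third above A in this key is C.
A fifth above A in this key is E.
A sixth above A in this key is F#.
Together with the bass A, this spells F# half-diminished seventh in first inversion.

A, C, E, F#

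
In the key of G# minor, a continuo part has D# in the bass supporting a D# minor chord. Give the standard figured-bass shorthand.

D# is the root of D# minor, so the chord is in root position.
A triad in root position is figured 5/3, conventionally abbreviated (no figures — root-position triad).

no figures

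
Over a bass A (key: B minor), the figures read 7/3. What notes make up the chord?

A, C#, E, G

The written figures 7/3 are shorthand for 7/5/3: the 5 is implied.
A third above A in this key is C#.
A fifth above A in this key is E.
A seventh above A in this key is G.
Together with the bass A, this spells A dominant seventh in root position.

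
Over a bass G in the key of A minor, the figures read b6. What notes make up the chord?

The written figures b6 are shorthand for 6/3: the 3 is implied.
A third above G in this key is B.
A sixth above G in this key is E, lowered to Eb by the flat.
Together with the bass G, this spells Eb augmented in first inversion.

G, B, Eb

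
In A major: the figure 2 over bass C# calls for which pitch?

Counting 1 letter step above C# lands on D; in A major, that letter is D.

D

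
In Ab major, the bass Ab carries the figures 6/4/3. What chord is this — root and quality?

The figures 6/4/3 indicate a seventh chord in second inversion.
In second inversion the root lies a fourth above the bass: a fourth above Ab in Ab major is Db.
The chord tones are Ab, C, Db, F, giving Db major seventh.

Db major seventh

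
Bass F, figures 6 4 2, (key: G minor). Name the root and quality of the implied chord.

G minor seventh

The figures 6 4 2 indicate a seventh chord in third inversion.
In third inversion the root lies a second above the bass: a second above F in G minor is G.
The chord tones are F, G, Bb, D, giving G minor seventh.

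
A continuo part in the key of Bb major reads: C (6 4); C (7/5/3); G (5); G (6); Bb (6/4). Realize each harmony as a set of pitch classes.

C (6/4): C, F, A.
C (7/5/3): C, Eb, G, Bb.
G (5/3): G, Bb, D.
G (6/3): G, Bb, Eb.
Bb (6/4): Bb, Eb, G.

C, F, A | C, Eb, G, Bb | G, Bb, D | G, Bb, Eb | Bb, Eb, G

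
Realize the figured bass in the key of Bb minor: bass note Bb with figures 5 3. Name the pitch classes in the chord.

A third above Bb in this key is Db.
A fifth above Bb in this key is F.
Together with the bass Bb, this spells Bb minor in root position.

Bb, Db, F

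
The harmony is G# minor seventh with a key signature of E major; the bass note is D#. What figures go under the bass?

4/3

D# is the fifth of G# minor seventh, so the chord is in second inversion.
A seventh chord in second inversion is figured 6/4/3, conventionally abbreviated 4/3.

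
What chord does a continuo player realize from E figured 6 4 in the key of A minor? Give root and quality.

A minor

The figures 6 4 indicate a triad in second inversion.
In second inversion the root lies a fourth above the bass: a fourth above E in A minor is A.
The chord tones are E, A, C, giving A minor.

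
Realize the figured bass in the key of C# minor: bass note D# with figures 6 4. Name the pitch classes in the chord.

A fourth above D# in this key is G#.
A sixth above D# in this key is B.
Together with the bass D#, this spells G# minor in second inversion.

D#, G#, B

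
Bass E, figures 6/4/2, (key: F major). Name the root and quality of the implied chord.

The figures 6/4/2 indicate a seventh chord in third inversion.
In third inversion the root lies a second above the bass: a second above E in F major is F.
The chord tones are E, F, A, C, giving F major seventh.

F major seventh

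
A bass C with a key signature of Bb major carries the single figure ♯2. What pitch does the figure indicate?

D#

Counting 1 letter step above C lands on D; in Bb major, that letter is D.
The #2 figure raises it a semitone, giving D#.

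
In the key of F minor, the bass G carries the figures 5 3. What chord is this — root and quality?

The figures 5 3 indicate a triad in root position.
In root position the bass is the root, so the root is G.
The chord tones are G, Bb, Db, giving G diminished.

G diminished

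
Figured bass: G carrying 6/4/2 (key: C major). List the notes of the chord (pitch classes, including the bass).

A second above G in this key is A.
A fourth above G in this key is C.
A sixth above G in this key is E.
Together with the bass G, this spells A minor seventh in third inversion.

G, A, C, E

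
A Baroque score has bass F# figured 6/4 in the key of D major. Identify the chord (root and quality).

The figures 6/4 indicate a triad in second inversion.
In second inversion the root lies a fourth above the bass: a fourth above F# in D major is B.
The chord tones are F#, B, D, giving B minor.

B minor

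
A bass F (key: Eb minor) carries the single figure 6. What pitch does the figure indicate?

Db

Counting 5 letter steps above F lands on D; in Eb minor, that letter is Db.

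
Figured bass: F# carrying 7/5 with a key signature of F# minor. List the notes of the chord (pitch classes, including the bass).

The written figures 7/5 are shorthand for 7/5/3: the 3 is implied.
A third above F# in this key is A.
A fifth above F# in this key is C#.
A seventh above F# in this key is E.
Together with the bass F#, this spells F# minor seventh in root position.

F#, A, C#, E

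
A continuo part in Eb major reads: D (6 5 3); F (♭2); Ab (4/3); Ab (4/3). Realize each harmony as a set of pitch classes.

D, F, Ab, Bb | F, Gb, Bb, D | Ab, C, D, F | Ab, C, D, F

D (6/5/3): D, F, Ab, Bb.
F (6/4/b2): F, Gb, Bb, D.
Ab (6/4/3): Ab, C, D, F.
Ab (6/4/3): Ab, C, D, F.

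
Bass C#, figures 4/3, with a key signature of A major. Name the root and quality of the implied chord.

The figures 4/3 indicate a seventh chord in second inversion.
In second inversion the root lies a fourth above the bass: a fourth above C# in A major is F#.
The chord tones are C#, E, F#, A, giving F# minor seventh.

F# minor seventh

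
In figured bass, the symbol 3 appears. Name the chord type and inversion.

3 is shorthand for 5/3.
Intervals of 5/3 above the bass form a triad; the bass is the root, so this is root position.

triad, root position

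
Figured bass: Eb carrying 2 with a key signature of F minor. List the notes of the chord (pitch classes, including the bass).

Eb, F, Ab, C

The written figures 2 are shorthand for 6/4/2: the 6/4 are implied.
A second above Eb in this key is F.
A fourth above Eb in this key is Ab.
A sixth above Eb in this key is C.
Together with the bass Eb, this spells F minor seventh in third inversion.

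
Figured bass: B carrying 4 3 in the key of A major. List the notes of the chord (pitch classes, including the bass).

The written figures 4 3 are shorthand for 6/4/3: the 6 is implied.
A third above B in this key is D.
A fourth above B in this key is E.
A sixth above B in this key is G#.
Together with the bass B, this spells E dominant seventh in second inversion.

B, D, E, G#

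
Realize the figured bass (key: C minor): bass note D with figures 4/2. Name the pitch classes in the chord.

The written figures 4/2 are shorthand for 6/4/2: the 6 is implied.
A second above D in this key is Eb.
A fourth above D in this key is G.
A sixth above D in this key is Bb.
Together with the bass D, this spells Eb major seventh in third inversion.

D, Eb, G, Bb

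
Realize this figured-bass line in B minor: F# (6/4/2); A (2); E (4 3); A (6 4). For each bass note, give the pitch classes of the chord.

F# (6/4/2): F#, G, B, D.
A (6/4/2): A, B, D, F#.
E (6/4/3): E, G, A, C#.
A (6/4): A, D, F#.

F#, G, B, D | A, B, D, F# | E, G, A, C# | A, D, F#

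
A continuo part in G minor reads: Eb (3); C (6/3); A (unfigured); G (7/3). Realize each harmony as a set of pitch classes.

Eb, G, Bb | C, Eb, A | A, C, Eb | G, Bb, D, F

Eb (5/3): Eb, G, Bb.
C (6/3): C, Eb, A.
A (5/3): A, C, Eb.
G (7/5/3): G, Bb, D, F.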